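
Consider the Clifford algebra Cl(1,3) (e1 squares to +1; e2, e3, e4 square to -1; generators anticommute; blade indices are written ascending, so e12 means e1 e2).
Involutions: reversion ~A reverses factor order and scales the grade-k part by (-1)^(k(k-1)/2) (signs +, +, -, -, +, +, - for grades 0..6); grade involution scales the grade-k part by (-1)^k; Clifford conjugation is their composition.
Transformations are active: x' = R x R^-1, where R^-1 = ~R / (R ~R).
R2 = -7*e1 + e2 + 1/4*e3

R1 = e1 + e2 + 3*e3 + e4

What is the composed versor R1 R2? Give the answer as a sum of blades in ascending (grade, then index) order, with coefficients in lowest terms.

Distribute over the terms of R2 (each basis-blade product reordered to ascending indices, repeated generators contracted through their squares):
R1 (-7*e1) = -7 + 7*e12 + 21*e13 + 7*e14
R1 (e2) = -1 + e12 - 3*e23 - e24
R1 (1/4*e3) = -3/4 + 1/4*e13 + 1/4*e23 - 1/4*e34
Summing the partial products and collecting blades:
Answer: -35/4 + 8*e12 + 85/4*e13 + 7*e14 - 11/4*e23 - e24 - 1/4*e34


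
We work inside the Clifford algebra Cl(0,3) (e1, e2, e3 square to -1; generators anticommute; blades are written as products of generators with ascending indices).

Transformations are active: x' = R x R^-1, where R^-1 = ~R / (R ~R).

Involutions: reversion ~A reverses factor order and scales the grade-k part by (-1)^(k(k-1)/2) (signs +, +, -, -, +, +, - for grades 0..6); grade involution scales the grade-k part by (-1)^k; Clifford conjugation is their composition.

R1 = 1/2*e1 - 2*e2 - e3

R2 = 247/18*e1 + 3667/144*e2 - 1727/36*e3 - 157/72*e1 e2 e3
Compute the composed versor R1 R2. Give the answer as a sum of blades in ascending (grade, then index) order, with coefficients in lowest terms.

Distribute over the terms of R1 (each basis-blade product reordered to ascending indices, repeated generators contracted through their squares):
(1/2*e1) R2 = -247/36 + 3667/288*e1 e2 - 1727/72*e1 e3 + 157/144*e2 e3
(-2*e2) R2 = 3667/72 + 247/9*e1 e2 + 157/36*e1 e3 + 1727/18*e2 e3
(-e3) R2 = -1727/36 - 157/72*e1 e2 + 247/18*e1 e3 + 3667/144*e2 e3
Summing the partial products and collecting blades:
Answer: -281/72 + 10943/288*e1 e2 - 425/72*e1 e3 + 245/2*e2 e3


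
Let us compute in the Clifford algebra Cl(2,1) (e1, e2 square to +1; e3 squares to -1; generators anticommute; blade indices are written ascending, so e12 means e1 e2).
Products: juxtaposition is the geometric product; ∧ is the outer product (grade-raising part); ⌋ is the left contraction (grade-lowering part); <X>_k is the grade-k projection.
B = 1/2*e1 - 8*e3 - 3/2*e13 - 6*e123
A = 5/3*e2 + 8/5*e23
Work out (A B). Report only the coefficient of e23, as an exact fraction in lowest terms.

step 1: -48/5*e1 + 64/5*e2 + 47/30*e12 + 10*e13 - 40/3*e23 + 33/10*e123
Answer: -40/3


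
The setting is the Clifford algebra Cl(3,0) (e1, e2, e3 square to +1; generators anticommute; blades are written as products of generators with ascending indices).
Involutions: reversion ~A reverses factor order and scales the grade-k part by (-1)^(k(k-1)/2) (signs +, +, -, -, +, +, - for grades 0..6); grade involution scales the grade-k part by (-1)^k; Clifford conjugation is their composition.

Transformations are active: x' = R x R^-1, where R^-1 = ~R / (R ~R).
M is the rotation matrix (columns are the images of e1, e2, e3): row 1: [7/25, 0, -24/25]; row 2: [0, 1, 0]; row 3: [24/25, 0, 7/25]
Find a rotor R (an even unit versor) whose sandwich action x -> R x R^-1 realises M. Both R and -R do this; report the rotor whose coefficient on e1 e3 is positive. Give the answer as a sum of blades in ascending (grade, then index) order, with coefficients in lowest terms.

Method: write R = a + b12*e1 e2 + b13*e1 e3 + b23*e2 e3 with a^2 + b12^2 + b13^2 + b23^2 = 1 (so R^-1 = ~R). Expanding the columns R e_j ~R gives tr M = 4a^2 - 1 and, from the antisymmetric part, M21 - M12 = -4a*b12, M13 - M31 = 4a*b13, M32 - M23 = -4a*b23.
Here tr M = 39/25, so a^2 = (1 + tr M)/4 = 16/25 and a = ±4/5. Taking a = 4/5: M21 - M12 = 0, M13 - M31 = -48/25, M32 - M23 = 0, giving b12 = 0, b13 = -3/5, b23 = 0, i.e. R = 4/5 - 3/5*e1 e3.
Its e1 e3 coefficient is negative, so report the other preimage -R.
Answer: -4/5 + 3/5*e1 e3. Sheet selection: the two-to-one cover makes ±R indistinguishable at the matrix level (trace 39/25), so uniqueness comes from the required sign on e1 e3.


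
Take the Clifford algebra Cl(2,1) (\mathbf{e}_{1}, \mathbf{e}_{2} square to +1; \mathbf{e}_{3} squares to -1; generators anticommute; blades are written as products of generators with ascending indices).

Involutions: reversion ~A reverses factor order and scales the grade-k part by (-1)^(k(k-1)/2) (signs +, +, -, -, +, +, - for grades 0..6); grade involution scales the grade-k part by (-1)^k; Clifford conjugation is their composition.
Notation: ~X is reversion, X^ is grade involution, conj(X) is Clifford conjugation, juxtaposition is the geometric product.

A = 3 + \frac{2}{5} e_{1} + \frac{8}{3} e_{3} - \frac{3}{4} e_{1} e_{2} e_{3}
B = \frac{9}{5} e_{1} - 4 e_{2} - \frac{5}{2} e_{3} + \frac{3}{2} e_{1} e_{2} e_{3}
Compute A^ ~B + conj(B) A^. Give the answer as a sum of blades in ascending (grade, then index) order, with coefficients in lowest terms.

first term: -\frac{5107}{600} + \frac{27}{5} e_{1} - 12 e_{2} - \frac{15}{2} e_{3} - \frac{21}{40} e_{1} e_{2} + \frac{44}{5} e_{1} e_{3} - \frac{523}{60} e_{2} e_{3} - \frac{9}{2} e_{1} e_{2} e_{3}
second term: \frac{5107}{600} - \frac{27}{5} e_{1} + 12 e_{2} + \frac{15}{2} e_{3} + \frac{149}{40} e_{1} e_{2} + \frac{14}{5} e_{1} e_{3} - \frac{757}{60} e_{2} e_{3} + \frac{9}{2} e_{1} e_{2} e_{3}
Answer: \frac{16}{5} e_{1} e_{2} + \frac{58}{5} e_{1} e_{3} - \frac{64}{3} e_{2} e_{3}


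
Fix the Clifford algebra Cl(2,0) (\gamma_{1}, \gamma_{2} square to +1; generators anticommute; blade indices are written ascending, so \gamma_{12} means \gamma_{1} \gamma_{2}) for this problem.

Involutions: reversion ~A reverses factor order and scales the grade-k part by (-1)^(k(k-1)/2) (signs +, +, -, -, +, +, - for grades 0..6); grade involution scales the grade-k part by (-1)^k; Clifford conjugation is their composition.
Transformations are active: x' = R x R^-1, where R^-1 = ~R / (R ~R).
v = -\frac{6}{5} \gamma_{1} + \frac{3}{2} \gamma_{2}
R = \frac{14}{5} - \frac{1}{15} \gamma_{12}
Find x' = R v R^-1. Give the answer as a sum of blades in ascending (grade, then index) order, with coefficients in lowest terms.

~R = \frac{14}{5} + \frac{1}{15} \gamma_{12}, and R ~R = \frac{353}{45}, so R^-1 = ~R / (\frac{353}{45}).
R v = -\frac{173}{50} \gamma_{1} + \frac{103}{25} \gamma_{2}
Answer: -\frac{11208}{8825} \gamma_{1} + \frac{25437}{17650} \gamma_{2}


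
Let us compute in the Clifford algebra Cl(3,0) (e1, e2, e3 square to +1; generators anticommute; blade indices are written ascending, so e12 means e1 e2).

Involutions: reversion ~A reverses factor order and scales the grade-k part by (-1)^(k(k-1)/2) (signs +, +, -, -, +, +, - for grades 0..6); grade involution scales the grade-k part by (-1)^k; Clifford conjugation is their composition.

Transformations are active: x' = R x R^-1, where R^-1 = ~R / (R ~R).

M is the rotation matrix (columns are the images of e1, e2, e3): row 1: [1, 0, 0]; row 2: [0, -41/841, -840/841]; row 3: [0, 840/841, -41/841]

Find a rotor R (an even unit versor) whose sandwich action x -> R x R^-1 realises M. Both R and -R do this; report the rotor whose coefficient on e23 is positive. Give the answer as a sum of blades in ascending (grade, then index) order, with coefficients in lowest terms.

Method: write R = a + b12*e12 + b13*e13 + b23*e23 with a^2 + b12^2 + b13^2 + b23^2 = 1 (so R^-1 = ~R). Expanding the columns R e_j ~R gives tr M = 4a^2 - 1 and, from the antisymmetric part, M21 - M12 = -4a*b12, M13 - M31 = 4a*b13, M32 - M23 = -4a*b23.
Here tr M = 759/841, so a^2 = (1 + tr M)/4 = 400/841 and a = ±20/29. Taking a = 20/29: M21 - M12 = 0, M13 - M31 = 0, M32 - M23 = 1680/841, giving b12 = 0, b13 = 0, b23 = -21/29, i.e. R = 20/29 - 21/29*e23.
Its e23 coefficient is negative, so report the other preimage -R.
Answer: -20/29 + 21/29*e23. Key observation: the double cover Spin(3) -> SO(3) sends R and -R to the same matrix (trace 759/841 here), so the stated sign of the e23 coefficient is what selects one sheet.


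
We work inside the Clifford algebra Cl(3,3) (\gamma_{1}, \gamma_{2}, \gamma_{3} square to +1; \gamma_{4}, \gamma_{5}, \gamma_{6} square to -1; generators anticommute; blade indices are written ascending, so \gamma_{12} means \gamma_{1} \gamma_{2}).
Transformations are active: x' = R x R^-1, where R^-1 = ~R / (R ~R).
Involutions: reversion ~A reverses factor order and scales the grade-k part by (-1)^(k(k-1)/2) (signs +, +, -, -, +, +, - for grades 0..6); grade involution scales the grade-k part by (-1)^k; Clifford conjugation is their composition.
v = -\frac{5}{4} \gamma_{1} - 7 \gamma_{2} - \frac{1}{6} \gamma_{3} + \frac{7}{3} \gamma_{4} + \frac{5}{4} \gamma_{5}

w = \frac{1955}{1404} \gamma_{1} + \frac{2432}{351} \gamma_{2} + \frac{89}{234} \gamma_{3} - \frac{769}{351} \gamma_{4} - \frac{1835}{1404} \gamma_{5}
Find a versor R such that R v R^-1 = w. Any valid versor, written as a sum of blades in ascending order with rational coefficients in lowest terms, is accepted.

Here q(v) = q(w) = \frac{523}{12}; the classical choice R = v + w = \frac{50}{351} \gamma_{1} - \frac{25}{351} \gamma_{2} + \frac{25}{117} \gamma_{3} + \frac{50}{351} \gamma_{4} - \frac{20}{351} \gamma_{5} then realises v -> w under the sandwich.
Answer: \frac{50}{351} \gamma_{1} - \frac{25}{351} \gamma_{2} + \frac{25}{117} \gamma_{3} + \frac{50}{351} \gamma_{4} - \frac{20}{351} \gamma_{5}


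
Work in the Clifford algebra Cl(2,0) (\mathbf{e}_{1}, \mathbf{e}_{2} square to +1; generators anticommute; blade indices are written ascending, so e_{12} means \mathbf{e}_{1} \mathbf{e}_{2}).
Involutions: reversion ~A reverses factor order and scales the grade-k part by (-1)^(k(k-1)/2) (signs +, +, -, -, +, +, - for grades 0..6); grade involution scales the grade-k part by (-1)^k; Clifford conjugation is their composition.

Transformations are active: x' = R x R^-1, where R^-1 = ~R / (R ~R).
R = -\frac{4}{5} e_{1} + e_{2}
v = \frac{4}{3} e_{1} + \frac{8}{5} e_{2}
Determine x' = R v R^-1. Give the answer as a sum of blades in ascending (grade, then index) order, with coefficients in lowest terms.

~R = -\frac{4}{5} e_{1} + e_{2}, and R ~R = \frac{41}{25}, so R^-1 = ~R / (\frac{41}{25}).
R v = \frac{8}{15} - \frac{196}{75} e_{12}
Answer: -\frac{76}{41} e_{1} - \frac{584}{615} e_{2}


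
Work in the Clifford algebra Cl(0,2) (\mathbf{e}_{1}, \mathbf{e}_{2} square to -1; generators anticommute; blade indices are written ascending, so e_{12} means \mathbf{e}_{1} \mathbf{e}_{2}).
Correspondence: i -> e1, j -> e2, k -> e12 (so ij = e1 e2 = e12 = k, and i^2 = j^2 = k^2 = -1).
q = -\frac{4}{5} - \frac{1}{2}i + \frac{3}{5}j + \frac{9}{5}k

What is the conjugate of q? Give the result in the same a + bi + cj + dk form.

In blades: q = -\frac{4}{5} - \frac{1}{2} e_{1} + \frac{3}{5} e_{2} + \frac{9}{5} e_{12}.
Conjugation here is Clifford conjugation: the scalar is fixed and the grade-1 and grade-2 blades all flip sign, giving -\frac{4}{5} + \frac{1}{2} e_{1} - \frac{3}{5} e_{2} - \frac{9}{5} e_{12}; translating back:
Answer: -\frac{4}{5} + \frac{1}{2}i - \frac{3}{5}j - \frac{9}{5}k


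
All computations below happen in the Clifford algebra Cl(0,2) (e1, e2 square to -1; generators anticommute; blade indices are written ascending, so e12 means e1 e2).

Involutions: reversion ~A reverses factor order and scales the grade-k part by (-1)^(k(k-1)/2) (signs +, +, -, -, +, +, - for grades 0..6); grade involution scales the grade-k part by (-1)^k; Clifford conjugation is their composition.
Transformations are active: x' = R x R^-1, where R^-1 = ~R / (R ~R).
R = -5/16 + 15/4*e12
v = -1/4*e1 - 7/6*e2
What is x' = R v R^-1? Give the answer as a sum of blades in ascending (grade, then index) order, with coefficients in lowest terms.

~R = -5/16 - 15/4*e12, and R ~R = 3625/256, so R^-1 = ~R / (3625/256).
R v = 285/64*e1 - 55/96*e2
Answer: 31/580*e1 + 1037/870*e2


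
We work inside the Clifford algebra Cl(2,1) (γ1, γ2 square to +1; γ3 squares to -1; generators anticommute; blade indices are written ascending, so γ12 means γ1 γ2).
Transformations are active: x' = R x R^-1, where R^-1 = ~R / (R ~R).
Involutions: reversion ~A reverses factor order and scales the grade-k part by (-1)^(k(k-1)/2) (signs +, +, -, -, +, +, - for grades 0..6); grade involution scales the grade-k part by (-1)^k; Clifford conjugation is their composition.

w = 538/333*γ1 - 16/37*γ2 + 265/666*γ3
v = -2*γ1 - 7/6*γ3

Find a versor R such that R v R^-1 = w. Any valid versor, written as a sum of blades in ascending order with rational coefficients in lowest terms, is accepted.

Here q(v) = q(w) = 95/36; the classical choice R = v + w = -128/333*γ1 - 16/37*γ2 - 256/333*γ3 then realises v -> w under the sandwich.
Answer: -128/333*γ1 - 16/37*γ2 - 256/333*γ3


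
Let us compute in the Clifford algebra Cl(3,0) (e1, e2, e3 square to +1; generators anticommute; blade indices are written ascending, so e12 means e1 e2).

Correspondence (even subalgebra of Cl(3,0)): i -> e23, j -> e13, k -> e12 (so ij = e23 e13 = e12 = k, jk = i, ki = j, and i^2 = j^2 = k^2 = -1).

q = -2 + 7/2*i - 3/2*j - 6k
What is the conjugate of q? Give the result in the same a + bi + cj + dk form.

In blades: q = -2 - 6*e12 - 3/2*e13 + 7/2*e23.
Quaternion conjugation is reversion on the even subalgebra: the scalar is fixed and every grade-2 blade flips sign, giving -2 + 6*e12 + 3/2*e13 - 7/2*e23; translating back:
Answer: -2 - 7/2*i + 3/2*j + 6k


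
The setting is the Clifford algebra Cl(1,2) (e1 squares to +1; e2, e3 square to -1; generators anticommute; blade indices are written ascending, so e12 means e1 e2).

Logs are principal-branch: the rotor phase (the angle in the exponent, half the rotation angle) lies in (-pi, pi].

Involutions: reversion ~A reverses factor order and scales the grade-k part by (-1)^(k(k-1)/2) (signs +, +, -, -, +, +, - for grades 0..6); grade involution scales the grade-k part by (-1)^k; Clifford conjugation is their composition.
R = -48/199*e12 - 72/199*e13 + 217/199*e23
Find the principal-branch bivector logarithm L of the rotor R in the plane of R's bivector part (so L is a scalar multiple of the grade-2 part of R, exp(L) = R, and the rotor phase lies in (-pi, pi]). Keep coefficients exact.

The scalar part of R is 0, so the principal-branch rotor phase is pinned; divide the bivector part by its sine to get the unit plane — L is the phase times that plane.
Concretely: cos(phase) = 0 gives phase = ±pi/2, and since phase/sin(phase) is even the sign is immaterial: L = (phase/sin(phase)) * <R>_2 = (pi/2) * <R>_2.
Answer: -24*pi/199*e12 - 36*pi/199*e13 + 217*pi/398*e23


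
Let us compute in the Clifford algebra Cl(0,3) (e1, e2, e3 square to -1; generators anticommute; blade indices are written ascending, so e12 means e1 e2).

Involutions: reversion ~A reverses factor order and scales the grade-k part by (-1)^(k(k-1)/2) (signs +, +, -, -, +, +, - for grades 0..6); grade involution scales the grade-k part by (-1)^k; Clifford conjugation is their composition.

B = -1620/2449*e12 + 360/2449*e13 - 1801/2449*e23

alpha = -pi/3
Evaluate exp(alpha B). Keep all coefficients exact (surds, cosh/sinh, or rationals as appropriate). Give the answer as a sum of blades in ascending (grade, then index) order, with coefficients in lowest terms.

B^2 term by term: the squares give (-1620/2449)^2*(e12)^2 + (360/2449)^2*(e13)^2 + (-1801/2449)^2*(e23)^2 = 2624400/5997601*(-1) + 129600/5997601*(-1) + 3243601/5997601*(-1) = -1 (each basis 2-blade squares to minus the product of its generators' squares); cross terms between blades sharing an index anticommute and cancel. So B^2 = -1.
B^2 = -1 — a negative square means the series sums to a rotation: l = 1, alpha*l = -pi/3, so exp(alpha B) = cos(-pi/3) + (sin(-pi/3)/1)*B = 1/2 + (-sqrt(3)/2)*B.
Answer: 1/2 + 810*sqrt(3)/2449*e12 - 180*sqrt(3)/2449*e13 + 1801*sqrt(3)/4898*e23


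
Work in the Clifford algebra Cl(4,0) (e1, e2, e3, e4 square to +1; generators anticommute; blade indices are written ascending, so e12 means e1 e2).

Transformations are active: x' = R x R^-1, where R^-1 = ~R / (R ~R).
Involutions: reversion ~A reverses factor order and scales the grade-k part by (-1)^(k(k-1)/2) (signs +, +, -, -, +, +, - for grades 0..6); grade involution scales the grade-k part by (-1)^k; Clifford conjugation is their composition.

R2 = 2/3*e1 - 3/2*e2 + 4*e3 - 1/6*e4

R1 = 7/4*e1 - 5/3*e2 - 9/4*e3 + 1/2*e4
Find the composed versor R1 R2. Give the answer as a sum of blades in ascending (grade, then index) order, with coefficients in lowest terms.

Distribute over the terms of R1 (each basis-blade product reordered to ascending indices, repeated generators contracted through their squares):
(7/4*e1) R2 = 7/6 - 21/8*e12 + 7*e13 - 7/24*e14
(-5/3*e2) R2 = 5/2 + 10/9*e12 - 20/3*e23 + 5/18*e24
(-9/4*e3) R2 = -9 + 3/2*e13 - 27/8*e23 + 3/8*e34
(1/2*e4) R2 = -1/12 - 1/3*e14 + 3/4*e24 - 2*e34
Summing the partial products and collecting blades:
Answer: -65/12 - 109/72*e12 + 17/2*e13 - 5/8*e14 - 241/24*e23 + 37/36*e24 - 13/8*e34


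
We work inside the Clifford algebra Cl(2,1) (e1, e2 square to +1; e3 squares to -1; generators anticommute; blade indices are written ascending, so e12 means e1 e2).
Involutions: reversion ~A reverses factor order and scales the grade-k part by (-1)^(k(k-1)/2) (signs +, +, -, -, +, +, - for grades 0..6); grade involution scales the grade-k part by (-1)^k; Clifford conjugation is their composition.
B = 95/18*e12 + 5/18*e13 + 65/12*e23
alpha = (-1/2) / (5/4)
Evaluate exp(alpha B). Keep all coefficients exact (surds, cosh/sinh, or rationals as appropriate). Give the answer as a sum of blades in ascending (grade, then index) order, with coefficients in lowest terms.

B^2 term by term: the squares give (95/18)^2*(e12)^2 + (5/18)^2*(e13)^2 + (65/12)^2*(e23)^2 = 9025/324*(-1) + 25/324*(+1) + 4225/144*(+1) = 25/16 (each basis 2-blade squares to minus the product of its generators' squares); cross terms between blades sharing an index anticommute and cancel. So B^2 = 25/16.
B^2 = 25/16 — since the square is positive, the closed form is hyperbolic: l = 5/4, alpha*l = -1/2, so exp(alpha B) = cosh(-1/2) + (sinh(-1/2)/(5/4))*B = cosh(1/2) + (-4*sinh(1/2)/5)*B.
Answer: cosh(1/2) - 38*sinh(1/2)/9*e12 - 2*sinh(1/2)/9*e13 - 13*sinh(1/2)/3*e23


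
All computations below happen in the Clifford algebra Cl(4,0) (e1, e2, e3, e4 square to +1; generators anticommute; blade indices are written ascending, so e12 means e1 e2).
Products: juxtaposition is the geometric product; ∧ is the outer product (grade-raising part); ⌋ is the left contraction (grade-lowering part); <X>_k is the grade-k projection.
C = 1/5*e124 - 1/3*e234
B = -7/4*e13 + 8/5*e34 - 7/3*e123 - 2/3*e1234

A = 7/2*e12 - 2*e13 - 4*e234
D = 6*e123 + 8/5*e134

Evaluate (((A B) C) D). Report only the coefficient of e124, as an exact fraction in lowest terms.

step 1: -7/2 + 8/3*e1 + 166/15*e2 + 49/6*e3 + 92/15*e14 + 49/8*e23 + 4/3*e24 + 7/3*e34 + 7*e124 + 28/5*e1234
step 2: -7/5 + 8/5*e1 + 451/225*e2 - 352/225*e3 + 49/24*e4 - 7/3*e13 - 166/75*e14 + 293/90*e24 - 166/45*e34 - 71/45*e123 - 7/10*e124 - 49/40*e134 + 7/6*e234 + 67/90*e1234
step 3: 857/75 + 1328/225*e1 - 2882/225*e2 - 1328/375*e3 + 41/5*e4 - 188/25*e12 - 219/25*e13 + 10691/1125*e14 + 268/25*e23 + 4343/900*e24 - 41/25*e34 - 3062/225*e123 + 332/15*e124 + 1297/75*e134 + 332/25*e234 - 69557/4500*e1234
Answer: 332/15


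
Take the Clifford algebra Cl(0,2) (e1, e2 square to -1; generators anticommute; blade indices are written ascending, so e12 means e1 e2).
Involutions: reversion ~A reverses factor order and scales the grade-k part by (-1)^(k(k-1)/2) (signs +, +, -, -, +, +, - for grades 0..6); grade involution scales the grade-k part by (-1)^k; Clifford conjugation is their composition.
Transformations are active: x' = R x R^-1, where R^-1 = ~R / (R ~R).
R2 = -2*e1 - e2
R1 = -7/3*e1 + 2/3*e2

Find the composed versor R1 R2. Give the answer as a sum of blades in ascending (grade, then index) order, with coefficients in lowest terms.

Distribute over the terms of R1 (each basis-blade product reordered to ascending indices, repeated generators contracted through their squares):
(-7/3*e1) R2 = -14/3 + 7/3*e12
(2/3*e2) R2 = 2/3 + 4/3*e12
Summing the partial products and collecting blades:
Answer: -4 + 11/3*e12


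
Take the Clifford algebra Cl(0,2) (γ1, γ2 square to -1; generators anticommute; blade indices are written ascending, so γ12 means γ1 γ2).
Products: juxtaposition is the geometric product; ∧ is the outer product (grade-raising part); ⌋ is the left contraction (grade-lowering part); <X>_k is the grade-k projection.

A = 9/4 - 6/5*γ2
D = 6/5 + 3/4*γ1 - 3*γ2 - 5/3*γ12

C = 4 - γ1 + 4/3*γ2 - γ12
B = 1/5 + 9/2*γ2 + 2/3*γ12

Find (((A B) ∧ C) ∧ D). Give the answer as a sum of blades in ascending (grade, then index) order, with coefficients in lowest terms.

step 1: 117/20 - 4/5*γ1 + 1977/200*γ2 + 3/2*γ12
step 2: 117/5 - 181/20*γ1 + 2367/50*γ2 + 5381/600*γ12
step 3: 702/25 + 669/100*γ1 - 1674/125*γ2 - 36593/1000*γ12
Answer: 702/25 + 669/100*γ1 - 1674/125*γ2 - 36593/1000*γ12


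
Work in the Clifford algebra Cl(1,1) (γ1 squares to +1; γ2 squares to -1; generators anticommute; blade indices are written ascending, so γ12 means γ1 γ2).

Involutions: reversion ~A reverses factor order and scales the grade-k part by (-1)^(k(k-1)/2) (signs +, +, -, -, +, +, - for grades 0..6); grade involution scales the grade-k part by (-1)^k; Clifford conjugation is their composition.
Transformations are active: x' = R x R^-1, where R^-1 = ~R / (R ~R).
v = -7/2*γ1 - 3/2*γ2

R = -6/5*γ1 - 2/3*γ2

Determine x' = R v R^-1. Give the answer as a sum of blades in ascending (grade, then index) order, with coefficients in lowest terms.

~R = -6/5*γ1 - 2/3*γ2, and R ~R = 224/225, so R^-1 = ~R / (224/225).
R v = 16/5 - 8/15*γ12
Answer: -59/14*γ1 - 39/14*γ2


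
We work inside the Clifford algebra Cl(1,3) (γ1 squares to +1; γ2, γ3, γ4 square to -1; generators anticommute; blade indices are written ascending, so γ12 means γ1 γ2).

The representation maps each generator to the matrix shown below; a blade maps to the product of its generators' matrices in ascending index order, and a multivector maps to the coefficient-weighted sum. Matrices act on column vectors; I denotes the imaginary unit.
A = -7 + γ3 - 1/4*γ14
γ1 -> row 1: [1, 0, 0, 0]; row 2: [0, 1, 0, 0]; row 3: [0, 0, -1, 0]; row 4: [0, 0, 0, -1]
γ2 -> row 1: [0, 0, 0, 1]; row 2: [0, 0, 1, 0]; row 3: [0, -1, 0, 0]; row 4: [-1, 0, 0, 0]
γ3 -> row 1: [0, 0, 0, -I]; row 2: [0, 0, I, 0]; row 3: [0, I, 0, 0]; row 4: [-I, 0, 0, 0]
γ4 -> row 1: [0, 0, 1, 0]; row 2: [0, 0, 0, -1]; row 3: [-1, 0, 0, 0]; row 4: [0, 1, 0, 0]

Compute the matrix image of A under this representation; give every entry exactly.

Bivector images (products of the table entries): rho(γ14) = rho(γ1)rho(γ4) = row 1: [0, 0, 1, 0]; row 2: [0, 0, 0, -1]; row 3: [1, 0, 0, 0]; row 4: [0, -1, 0, 0].
M = (-7)*1 + (1)*rho(γ3) + (-1/4)*rho(γ14), summed entrywise (1 is the identity matrix):
Answer: row 1: [-7, 0, -1/4, -I]; row 2: [0, -7, I, 1/4]; row 3: [-1/4, I, -7, 0]; row 4: [-I, 1/4, 0, -7]


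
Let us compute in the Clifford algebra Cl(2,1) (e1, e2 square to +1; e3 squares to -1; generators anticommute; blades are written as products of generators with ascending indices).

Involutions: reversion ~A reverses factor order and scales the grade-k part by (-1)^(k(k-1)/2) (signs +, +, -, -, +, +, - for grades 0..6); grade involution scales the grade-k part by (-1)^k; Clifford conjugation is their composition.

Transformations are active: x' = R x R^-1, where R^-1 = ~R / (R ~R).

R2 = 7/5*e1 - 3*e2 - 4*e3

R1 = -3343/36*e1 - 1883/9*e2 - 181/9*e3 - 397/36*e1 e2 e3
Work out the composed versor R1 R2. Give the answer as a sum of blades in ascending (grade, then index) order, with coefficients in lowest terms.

Distribute over the terms of R2 (each basis-blade product reordered to ascending indices, repeated generators contracted through their squares):
R1 (7/5*e1) = -23401/180 + 13181/45*e1 e2 + 1267/45*e1 e3 - 2779/180*e2 e3
R1 (-3*e2) = 1883/3 + 3343/12*e1 e2 - 397/12*e1 e3 - 181/3*e2 e3
R1 (-4*e3) = -724/9 - 397/9*e1 e2 + 3343/9*e1 e3 + 7532/9*e2 e3
Summing the partial products and collecting blades:
Answer: 25033/60 + 31643/60*e1 e2 + 21991/60*e1 e3 + 45667/60*e2 e3


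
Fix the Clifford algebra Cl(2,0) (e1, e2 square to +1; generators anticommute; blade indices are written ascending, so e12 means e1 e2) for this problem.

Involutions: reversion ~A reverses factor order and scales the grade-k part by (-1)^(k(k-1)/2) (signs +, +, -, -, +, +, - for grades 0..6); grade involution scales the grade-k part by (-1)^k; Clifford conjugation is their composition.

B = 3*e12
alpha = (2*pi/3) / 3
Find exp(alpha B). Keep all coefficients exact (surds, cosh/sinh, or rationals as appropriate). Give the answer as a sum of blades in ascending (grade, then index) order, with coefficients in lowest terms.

B^2 = (3)^2*(e12)^2 = 9*(-1) = -9 (a basis 2-blade squares to minus the product of its generators' squares).
B^2 = -9 — the series telescopes trigonometrically here: l = 3, alpha*l = 2*pi/3, so exp(alpha B) = cos(2*pi/3) + (sin(2*pi/3)/3)*B = -1/2 + (sqrt(3)/6)*B.
Answer: -1/2 + sqrt(3)/2*e12


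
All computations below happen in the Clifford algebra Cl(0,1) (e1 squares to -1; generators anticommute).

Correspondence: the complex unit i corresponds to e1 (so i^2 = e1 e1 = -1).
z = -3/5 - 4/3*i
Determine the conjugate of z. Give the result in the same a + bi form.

In blades: z = -3/5 - 4/3*e1.
Conjugation here is Clifford conjugation: the scalar is fixed and the grade-1 and grade-2 blades all flip sign, giving -3/5 + 4/3*e1; translating back:
Answer: -3/5 + 4/3*i


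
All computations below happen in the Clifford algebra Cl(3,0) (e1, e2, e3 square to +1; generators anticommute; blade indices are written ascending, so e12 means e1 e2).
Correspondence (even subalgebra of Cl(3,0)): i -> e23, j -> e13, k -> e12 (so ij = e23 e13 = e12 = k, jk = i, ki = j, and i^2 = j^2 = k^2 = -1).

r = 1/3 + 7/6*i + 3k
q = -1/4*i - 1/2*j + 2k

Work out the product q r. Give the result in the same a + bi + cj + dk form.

In blades: q = 2*e12 - 1/2*e13 - 1/4*e23, r = 1/3 + 3*e12 + 7/6*e23.
Distribute q over r term by term (generator squares from the signature, products reordered to ascending indices): (2*e12)*r = -6 + 2/3*e12 + 7/3*e13; (-1/2*e13)*r = 7/12*e12 - 1/6*e13 - 3/2*e23; (-1/4*e23)*r = 7/24 + 3/4*e13 - 1/12*e23.
Sum: -137/24 + 5/4*e12 + 35/12*e13 - 19/12*e23; translating back through the correspondence:
Answer: -137/24 - 19/12*i + 35/12*j + 5/4*k


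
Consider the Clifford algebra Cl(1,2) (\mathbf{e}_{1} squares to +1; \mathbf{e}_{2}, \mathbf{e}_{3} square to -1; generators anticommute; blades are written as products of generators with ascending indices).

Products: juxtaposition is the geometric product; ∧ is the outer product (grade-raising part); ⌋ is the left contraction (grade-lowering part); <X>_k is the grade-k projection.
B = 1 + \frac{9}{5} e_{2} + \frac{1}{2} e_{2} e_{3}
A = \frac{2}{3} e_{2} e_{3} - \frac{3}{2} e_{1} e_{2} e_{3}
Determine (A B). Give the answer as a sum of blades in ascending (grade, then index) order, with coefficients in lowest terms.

step 1: -\frac{1}{3} + \frac{3}{4} e_{1} + \frac{6}{5} e_{3} - \frac{27}{10} e_{1} e_{3} + \frac{2}{3} e_{2} e_{3} - \frac{3}{2} e_{1} e_{2} e_{3}
Answer: -\frac{1}{3} + \frac{3}{4} e_{1} + \frac{6}{5} e_{3} - \frac{27}{10} e_{1} e_{3} + \frac{2}{3} e_{2} e_{3} - \frac{3}{2} e_{1} e_{2} e_{3}


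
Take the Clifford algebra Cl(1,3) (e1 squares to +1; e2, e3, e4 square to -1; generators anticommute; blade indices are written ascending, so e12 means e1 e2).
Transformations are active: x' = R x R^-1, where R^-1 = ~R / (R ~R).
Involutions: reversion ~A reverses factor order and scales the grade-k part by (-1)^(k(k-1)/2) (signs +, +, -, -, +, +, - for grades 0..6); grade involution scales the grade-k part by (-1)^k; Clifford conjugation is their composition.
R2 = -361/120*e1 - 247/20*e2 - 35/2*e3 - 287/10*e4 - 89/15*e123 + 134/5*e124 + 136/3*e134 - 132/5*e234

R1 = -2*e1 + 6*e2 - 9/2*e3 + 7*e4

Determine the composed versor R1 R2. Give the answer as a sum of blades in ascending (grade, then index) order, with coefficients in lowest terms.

Distribute over the terms of R1 (each basis-blade product reordered to ascending indices, repeated generators contracted through their squares):
(-2*e1) R2 = 361/60 + 247/10*e12 + 35*e13 + 287/5*e14 + 178/15*e23 - 268/5*e24 - 272/3*e34 + 264/5*e1234
(6*e2) R2 = 741/10 + 361/20*e12 - 178/5*e13 + 804/5*e14 - 105*e23 - 861/5*e24 + 792/5*e34 - 272*e1234
(-9/2*e3) R2 = -315/4 - 267/10*e12 - 1083/80*e13 - 204*e14 - 2223/40*e23 + 594/5*e24 + 2583/20*e34 - 603/5*e1234
(7*e4) R2 = 2009/10 - 938/5*e12 - 952/3*e13 + 2527/120*e14 + 924/5*e23 + 1729/20*e24 + 245/2*e34 + 623/15*e1234
Summing the partial products and collecting blades:
Answer: 3034/15 - 3431/20*e12 - 79553/240*e13 + 4231/120*e14 + 4331/120*e23 - 411/20*e24 + 19163/60*e34 - 4474/15*e1234


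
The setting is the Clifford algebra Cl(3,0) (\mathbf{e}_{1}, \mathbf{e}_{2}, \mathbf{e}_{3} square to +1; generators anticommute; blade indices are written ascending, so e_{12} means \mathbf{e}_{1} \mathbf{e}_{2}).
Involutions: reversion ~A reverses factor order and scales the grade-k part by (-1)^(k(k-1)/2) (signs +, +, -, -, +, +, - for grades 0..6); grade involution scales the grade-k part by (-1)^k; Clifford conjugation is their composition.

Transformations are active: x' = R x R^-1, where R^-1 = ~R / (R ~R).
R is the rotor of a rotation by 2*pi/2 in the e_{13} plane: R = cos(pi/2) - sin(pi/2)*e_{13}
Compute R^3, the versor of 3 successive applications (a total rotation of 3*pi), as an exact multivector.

The rotor phase is half the rotation angle and phases add under composition, so 3 steps in the e_{13} plane accumulate phase 3*(pi/2) = \frac{3 \pi}{2}: R^3 = cos(\frac{3 \pi}{2}) - sin(\frac{3 \pi}{2})*e_{13}.
cos(\frac{3 \pi}{2}) = 0 and sin(\frac{3 \pi}{2}) = -1, so R^3 = e_{13}. The net rotation is 1*pi (after discarding 1 full turn, each of which contributes a factor -1 to the rotor); the rotor keeps the half-angle phase exactly.
Answer: e_{13}


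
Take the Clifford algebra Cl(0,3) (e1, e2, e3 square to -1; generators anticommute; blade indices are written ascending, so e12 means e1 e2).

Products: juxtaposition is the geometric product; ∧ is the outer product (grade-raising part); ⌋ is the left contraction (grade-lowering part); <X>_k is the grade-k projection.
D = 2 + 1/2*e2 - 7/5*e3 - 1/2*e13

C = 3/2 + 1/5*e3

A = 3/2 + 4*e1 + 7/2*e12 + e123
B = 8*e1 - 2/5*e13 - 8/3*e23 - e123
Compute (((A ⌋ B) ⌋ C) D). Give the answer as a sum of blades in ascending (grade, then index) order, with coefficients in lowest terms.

step 1: -33 + 12*e1 + 51/10*e3 - 3/5*e13 - 3/2*e123
step 2: -1263/25 - 33/5*e3
step 3: -2757/25 + 33/10*e1 - 1263/50*e2 + 7191/125*e3 + 1263/50*e13 + 33/10*e23
Answer: -2757/25 + 33/10*e1 - 1263/50*e2 + 7191/125*e3 + 1263/50*e13 + 33/10*e23


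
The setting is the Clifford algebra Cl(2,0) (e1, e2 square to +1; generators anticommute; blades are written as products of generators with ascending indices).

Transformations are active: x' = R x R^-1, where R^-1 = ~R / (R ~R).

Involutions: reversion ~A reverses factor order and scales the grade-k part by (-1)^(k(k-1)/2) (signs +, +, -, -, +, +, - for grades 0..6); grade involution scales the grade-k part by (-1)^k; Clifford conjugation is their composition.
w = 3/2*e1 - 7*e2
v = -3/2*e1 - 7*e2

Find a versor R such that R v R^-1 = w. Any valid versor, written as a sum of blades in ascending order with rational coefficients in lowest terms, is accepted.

Here q(v) = q(w) = 205/4; the classical choice R = v + w = -14*e2 then realises v -> w under the sandwich.
Answer: -14*e2


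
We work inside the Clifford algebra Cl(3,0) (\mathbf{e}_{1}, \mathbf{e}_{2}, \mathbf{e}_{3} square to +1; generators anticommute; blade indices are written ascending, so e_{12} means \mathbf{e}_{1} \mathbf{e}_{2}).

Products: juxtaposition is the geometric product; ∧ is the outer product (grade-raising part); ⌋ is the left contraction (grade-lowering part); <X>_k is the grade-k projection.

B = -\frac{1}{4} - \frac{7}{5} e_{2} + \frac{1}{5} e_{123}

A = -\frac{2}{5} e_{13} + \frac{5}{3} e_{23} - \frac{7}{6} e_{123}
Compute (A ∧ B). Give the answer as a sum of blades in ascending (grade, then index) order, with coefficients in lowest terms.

step 1: \frac{1}{10} e_{13} - \frac{5}{12} e_{23} - \frac{161}{600} e_{123}
Answer: \frac{1}{10} e_{13} - \frac{5}{12} e_{23} - \frac{161}{600} e_{123}


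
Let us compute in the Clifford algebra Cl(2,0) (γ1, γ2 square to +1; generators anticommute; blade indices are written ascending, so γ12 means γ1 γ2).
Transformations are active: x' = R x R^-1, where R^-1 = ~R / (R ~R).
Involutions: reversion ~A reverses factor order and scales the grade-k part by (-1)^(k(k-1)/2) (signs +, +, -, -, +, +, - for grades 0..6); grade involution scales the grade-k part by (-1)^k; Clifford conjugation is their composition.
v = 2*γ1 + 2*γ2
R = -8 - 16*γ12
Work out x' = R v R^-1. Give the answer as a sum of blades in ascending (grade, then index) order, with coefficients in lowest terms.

~R = -8 + 16*γ12, and R ~R = 320, so R^-1 = ~R / (320).
R v = -48*γ1 + 16*γ2
Answer: 2/5*γ1 - 14/5*γ2


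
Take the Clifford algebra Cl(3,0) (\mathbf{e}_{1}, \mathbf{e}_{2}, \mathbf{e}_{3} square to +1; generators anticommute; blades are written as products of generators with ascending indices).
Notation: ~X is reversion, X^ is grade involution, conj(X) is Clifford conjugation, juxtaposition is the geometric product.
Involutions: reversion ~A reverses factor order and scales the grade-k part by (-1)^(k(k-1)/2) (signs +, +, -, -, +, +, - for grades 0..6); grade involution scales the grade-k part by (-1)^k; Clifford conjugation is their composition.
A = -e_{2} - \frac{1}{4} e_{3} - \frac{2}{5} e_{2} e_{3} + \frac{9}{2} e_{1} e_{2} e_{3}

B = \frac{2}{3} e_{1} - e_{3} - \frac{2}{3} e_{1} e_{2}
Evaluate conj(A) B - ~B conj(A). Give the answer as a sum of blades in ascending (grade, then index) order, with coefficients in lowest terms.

first term: -\frac{1}{4} + \frac{2}{3} e_{1} - \frac{2}{5} e_{2} + 3 e_{3} - \frac{31}{6} e_{1} e_{2} + \frac{1}{10} e_{1} e_{3} + 2 e_{2} e_{3} + \frac{1}{10} e_{1} e_{2} e_{3}
second term: -\frac{1}{4} + \frac{2}{3} e_{1} + \frac{2}{5} e_{2} - 3 e_{3} - \frac{23}{6} e_{1} e_{2} + \frac{13}{30} e_{1} e_{3} + 4 e_{2} e_{3} + \frac{13}{30} e_{1} e_{2} e_{3}
Answer: -\frac{4}{5} e_{2} + 6 e_{3} - \frac{4}{3} e_{1} e_{2} - \frac{1}{3} e_{1} e_{3} - 2 e_{2} e_{3} - \frac{1}{3} e_{1} e_{2} e_{3}


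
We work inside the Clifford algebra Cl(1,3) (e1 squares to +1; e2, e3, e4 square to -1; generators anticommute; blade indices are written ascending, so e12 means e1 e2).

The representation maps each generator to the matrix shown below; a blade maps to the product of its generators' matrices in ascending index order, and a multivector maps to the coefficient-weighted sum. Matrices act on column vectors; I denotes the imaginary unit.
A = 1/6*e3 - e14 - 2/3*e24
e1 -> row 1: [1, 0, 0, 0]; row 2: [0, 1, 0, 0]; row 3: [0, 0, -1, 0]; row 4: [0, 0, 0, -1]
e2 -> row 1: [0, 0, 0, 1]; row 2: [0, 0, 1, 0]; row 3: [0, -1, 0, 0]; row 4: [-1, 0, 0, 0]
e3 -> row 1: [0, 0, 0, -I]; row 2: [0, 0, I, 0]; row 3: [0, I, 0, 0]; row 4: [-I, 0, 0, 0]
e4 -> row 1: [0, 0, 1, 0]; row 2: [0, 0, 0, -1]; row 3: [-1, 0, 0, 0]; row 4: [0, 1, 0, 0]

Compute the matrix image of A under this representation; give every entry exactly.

Bivector images (products of the table entries): rho(e14) = rho(e1)rho(e4) = row 1: [0, 0, 1, 0]; row 2: [0, 0, 0, -1]; row 3: [1, 0, 0, 0]; row 4: [0, -1, 0, 0]; rho(e24) = rho(e2)rho(e4) = row 1: [0, 1, 0, 0]; row 2: [-1, 0, 0, 0]; row 3: [0, 0, 0, 1]; row 4: [0, 0, -1, 0].
M = (1/6)*rho(e3) + (-1)*rho(e14) + (-2/3)*rho(e24), summed entrywise:
Answer: row 1: [0, -2/3, -1, -I/6]; row 2: [2/3, 0, I/6, 1]; row 3: [-1, I/6, 0, -2/3]; row 4: [-I/6, 1, 2/3, 0]


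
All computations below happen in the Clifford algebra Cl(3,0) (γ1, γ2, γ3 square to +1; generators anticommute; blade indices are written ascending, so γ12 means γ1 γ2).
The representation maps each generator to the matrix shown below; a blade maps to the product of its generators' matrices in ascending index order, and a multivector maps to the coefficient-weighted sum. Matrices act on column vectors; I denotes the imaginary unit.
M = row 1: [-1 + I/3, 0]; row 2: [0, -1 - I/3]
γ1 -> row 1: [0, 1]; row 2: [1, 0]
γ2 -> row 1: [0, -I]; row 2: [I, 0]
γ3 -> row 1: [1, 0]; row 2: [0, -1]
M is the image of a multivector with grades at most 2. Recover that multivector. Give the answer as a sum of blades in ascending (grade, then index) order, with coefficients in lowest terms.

Method: 1, rho(γ1), rho(γ2), rho(γ3) form a trace-orthogonal basis of the 2x2 complex matrices (tr(X Y) = 2 if X = Y, else 0), so M = m0*1 + m1*rho(γ1) + m2*rho(γ2) + m3*rho(γ3) with m0 = tr(M)/2 = -1, m1 = tr(M rho(γ1))/2 = 0, m2 = tr(M rho(γ2))/2 = 0, m3 = tr(M rho(γ3))/2 = I/3.
Multiplying table entries, the bivector images are rho(γ12) = I*rho(γ3), rho(γ13) = -I*rho(γ2), rho(γ23) = I*rho(γ1); with real blade coefficients the real parts of m0..m3 are the coefficients of 1, γ1, γ2, γ3 and the imaginary parts give the bivectors (γ23: Im m1, γ13: -Im m2, γ12: Im m3).
Answer: -1 + 1/3*γ12


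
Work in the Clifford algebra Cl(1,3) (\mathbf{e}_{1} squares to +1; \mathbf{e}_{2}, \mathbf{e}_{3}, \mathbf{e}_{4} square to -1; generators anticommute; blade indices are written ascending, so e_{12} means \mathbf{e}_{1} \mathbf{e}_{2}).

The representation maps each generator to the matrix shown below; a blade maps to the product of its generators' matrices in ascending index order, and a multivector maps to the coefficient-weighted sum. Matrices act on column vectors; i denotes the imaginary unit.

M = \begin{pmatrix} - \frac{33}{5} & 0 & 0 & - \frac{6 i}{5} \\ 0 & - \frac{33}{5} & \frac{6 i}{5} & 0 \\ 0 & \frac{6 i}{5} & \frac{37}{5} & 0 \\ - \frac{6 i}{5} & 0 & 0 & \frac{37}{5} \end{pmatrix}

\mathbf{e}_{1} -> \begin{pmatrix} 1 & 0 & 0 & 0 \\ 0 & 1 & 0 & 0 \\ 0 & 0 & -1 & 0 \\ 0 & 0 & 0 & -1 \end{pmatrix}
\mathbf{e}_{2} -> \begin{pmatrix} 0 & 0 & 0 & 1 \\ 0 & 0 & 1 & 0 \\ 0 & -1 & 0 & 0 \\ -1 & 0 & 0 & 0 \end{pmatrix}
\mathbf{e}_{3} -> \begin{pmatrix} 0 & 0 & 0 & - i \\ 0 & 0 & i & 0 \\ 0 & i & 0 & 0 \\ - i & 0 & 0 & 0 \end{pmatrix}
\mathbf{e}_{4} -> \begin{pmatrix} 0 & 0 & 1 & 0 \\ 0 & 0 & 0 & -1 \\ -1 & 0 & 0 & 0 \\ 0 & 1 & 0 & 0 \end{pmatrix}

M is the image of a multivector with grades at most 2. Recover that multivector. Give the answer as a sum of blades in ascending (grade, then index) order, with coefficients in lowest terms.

Method: the blade images are trace-orthogonal — tr(rho(e_A) rho(e_B)^-1) = 4 if A = B and 0 otherwise — and rho(e_A)^-1 = (e_A)^2 * rho(e_A) with (e_A)^2 = +1 or -1, so the coefficient of e_A in the preimage is (e_A)^2 * tr(M rho(e_A))/4.
Nonzero projections over blades of grade <= 2: 1: (1)^2 = +1, tr(M 1) = \frac{8}{5}, coefficient \frac{2}{5}; e_{1}: (e_{1})^2 = +1, tr(M rho(e_{1})) = -28, coefficient -7; e_{3}: (e_{3})^2 = -1, tr(M rho(e_{3})) = - \frac{24}{5}, coefficient \frac{6}{5}. Every other blade of grade <= 2 projects to 0.
Answer: \frac{2}{5} - 7 e_{1} + \frac{6}{5} e_{3}


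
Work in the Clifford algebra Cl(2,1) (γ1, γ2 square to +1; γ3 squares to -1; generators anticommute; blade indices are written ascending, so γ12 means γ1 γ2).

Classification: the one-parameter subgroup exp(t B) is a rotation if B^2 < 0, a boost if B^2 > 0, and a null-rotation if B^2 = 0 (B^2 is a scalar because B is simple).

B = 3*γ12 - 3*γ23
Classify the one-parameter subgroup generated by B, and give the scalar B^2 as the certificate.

B^2 term by term: the squares give (3)^2*(γ12)^2 + (-3)^2*(γ23)^2 = 9*(-1) + 9*(+1) = 0 (each basis 2-blade squares to minus the product of its generators' squares); cross terms between blades sharing an index anticommute and cancel. So B^2 = 0.
Answer: null-rotation, certificate B^2 = 0. Why this suffices: the scalar 0 survives any versor conjugation, so its sign alone determines the class however B is presented.
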